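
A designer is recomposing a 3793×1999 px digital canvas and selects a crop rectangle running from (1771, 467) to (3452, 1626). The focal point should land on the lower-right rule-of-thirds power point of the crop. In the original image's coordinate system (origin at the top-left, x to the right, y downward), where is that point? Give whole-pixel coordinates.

x = 2892 px, y = 1240 px

Crop width = 3452 − 1771 = 1681 px; one third is 560.33 px.
Crop height = 1626 − 467 = 1159 px; one third is 386.33 px.
The lower-right point is two-thirds across and two-thirds down within the crop:
x = 1771 + 2 × 560.33 ≈ 2892; y = 467 + 2 × 386.33 ≈ 1240.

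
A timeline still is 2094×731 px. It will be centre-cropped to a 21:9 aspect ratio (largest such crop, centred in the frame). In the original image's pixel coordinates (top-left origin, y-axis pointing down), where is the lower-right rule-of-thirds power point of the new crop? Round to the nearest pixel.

(1331, 487)

2094/731 > 21/9, so the 21:9 crop keeps the full height 731 and trims width to 731 × 21/9 = 1705.67 px.
Left offset = (2094 − 1705.67)/2 = 194.17 px; top offset = 0.
Lower-right is two-thirds across and two-thirds down within the crop:
x = 194.17 + 2 × 1705.67/3 ≈ 1331; y = 0.00 + 2 × 731.00/3 ≈ 487.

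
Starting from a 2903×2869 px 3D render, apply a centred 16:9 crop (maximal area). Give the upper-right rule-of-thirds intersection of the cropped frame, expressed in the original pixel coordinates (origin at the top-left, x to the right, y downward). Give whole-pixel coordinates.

2903/2869 < 16/9, so the 16:9 crop keeps the full width 2903 and trims height to 2903 × 9/16 = 1632.94 px.
Top offset = (2869 − 1632.94)/2 = 618.03 px; left offset = 0.
Upper-right is two-thirds across and one-third down within the crop:
x = 0.00 + 2 × 2903.00/3 ≈ 1935; y = 618.03 + 1 × 1632.94/3 ≈ 1162.

x = 1935 px, y = 1162 px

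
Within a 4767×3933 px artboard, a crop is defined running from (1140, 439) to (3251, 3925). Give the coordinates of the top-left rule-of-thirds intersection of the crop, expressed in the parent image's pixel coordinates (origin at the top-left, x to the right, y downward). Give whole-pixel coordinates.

Crop width = 3251 − 1140 = 2111 px; one third is 703.67 px.
Crop height = 3925 − 439 = 3486 px; one third is 1162.00 px.
The top-left point is one-third across and one-third down within the crop:
x = 1140 + 1 × 703.67 ≈ 1844; y = 439 + 1 × 1162.00 ≈ 1601.

(1844, 1601)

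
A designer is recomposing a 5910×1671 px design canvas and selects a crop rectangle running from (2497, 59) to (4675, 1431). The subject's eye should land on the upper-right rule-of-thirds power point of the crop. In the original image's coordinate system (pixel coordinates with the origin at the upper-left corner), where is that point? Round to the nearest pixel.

Crop width = 4675 − 2497 = 2178 px; one third is 726.00 px.
Crop height = 1431 − 59 = 1372 px; one third is 457.33 px.
The upper-right point is two-thirds across and one-third down within the crop:
x = 2497 + 2 × 726.00 ≈ 3949; y = 59 + 1 × 457.33 ≈ 516.

(3949, 516)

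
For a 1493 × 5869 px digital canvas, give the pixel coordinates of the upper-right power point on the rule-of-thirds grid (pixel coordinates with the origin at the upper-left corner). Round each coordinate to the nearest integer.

The upper-right point sits two-thirds of the way across and one-third of the way down.
x = 2 × 1493/3 ≈ 995; y = 1 × 5869/3 ≈ 1956.

x = 995 px, y = 1956 px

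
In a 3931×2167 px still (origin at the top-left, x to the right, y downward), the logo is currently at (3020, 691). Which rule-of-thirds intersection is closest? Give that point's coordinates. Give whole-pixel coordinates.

x = 2621 px, y = 722 px

Third lines: x ∈ {1310, 2621}, y ∈ {722, 1445}.
3020 is closer to x = 2621; 691 is closer to y = 722.
So the nearest intersection is the upper-right power point.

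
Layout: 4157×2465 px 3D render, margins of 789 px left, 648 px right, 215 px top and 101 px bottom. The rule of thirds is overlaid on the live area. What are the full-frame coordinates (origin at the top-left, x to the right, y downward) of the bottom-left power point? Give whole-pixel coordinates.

(1696, 1648)

Content width = 4157 − 789 − 648 = 2720 px; content height = 2465 − 215 − 101 = 2149 px.
Bottom-left is one-third across and two-thirds down within the live area.
x = 789 + 1 × 2720/3 = 789 + 906.67 ≈ 1696
y = 215 + 2 × 2149/3 = 215 + 1432.67 ≈ 1648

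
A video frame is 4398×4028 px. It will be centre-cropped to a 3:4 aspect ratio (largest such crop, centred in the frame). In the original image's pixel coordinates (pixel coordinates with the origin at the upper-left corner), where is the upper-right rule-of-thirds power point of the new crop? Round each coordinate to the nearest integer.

4398/4028 > 3/4, so the 3:4 crop keeps the full height 4028 and trims width to 4028 × 3/4 = 3021.00 px.
Left offset = (4398 − 3021.00)/2 = 688.50 px; top offset = 0.
Upper-right is two-thirds across and one-third down within the crop:
x = 688.50 + 2 × 3021.00/3 ≈ 2703; y = 0.00 + 1 × 4028.00/3 ≈ 1343.

(2703, 1343)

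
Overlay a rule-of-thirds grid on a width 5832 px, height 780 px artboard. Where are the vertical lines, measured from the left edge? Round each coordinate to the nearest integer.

5832 / 3 = 1944, so the vertical lines sit at one and two thirds of 5832.

1944 px and 3888 px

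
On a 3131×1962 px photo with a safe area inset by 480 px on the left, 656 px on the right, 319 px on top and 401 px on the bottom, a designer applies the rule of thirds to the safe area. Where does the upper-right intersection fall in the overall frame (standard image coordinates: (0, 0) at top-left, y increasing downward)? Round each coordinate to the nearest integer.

Content width = 3131 − 480 − 656 = 1995 px; content height = 1962 − 319 − 401 = 1242 px.
Upper-right is two-thirds across and one-third down within the safe area.
x = 480 + 2 × 1995/3 = 480 + 1330.00 ≈ 1810
y = 319 + 1 × 1242/3 = 319 + 414.00 ≈ 733

x = 1810 px, y = 733 px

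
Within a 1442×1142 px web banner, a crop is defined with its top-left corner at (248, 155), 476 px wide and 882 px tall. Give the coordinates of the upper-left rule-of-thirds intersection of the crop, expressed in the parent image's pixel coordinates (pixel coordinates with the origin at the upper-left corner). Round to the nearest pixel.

(407, 449)

One third of the crop width 476 is 158.67 px.
One third of the crop height 882 is 294.00 px.
The upper-left point is one-third across and one-third down within the crop:
x = 248 + 1 × 158.67 ≈ 407; y = 155 + 1 × 294.00 ≈ 449.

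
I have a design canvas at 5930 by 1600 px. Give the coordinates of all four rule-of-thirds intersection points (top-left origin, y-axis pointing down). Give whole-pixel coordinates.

One third of 5930 is 1976.67; one third of 1600 is 533.33.
Vertical third lines at x = 1977 and x = 3953; horizontal third lines at y = 533 and y = 1067.

(1977, 533), (3953, 533), (1977, 1067), (3953, 1067)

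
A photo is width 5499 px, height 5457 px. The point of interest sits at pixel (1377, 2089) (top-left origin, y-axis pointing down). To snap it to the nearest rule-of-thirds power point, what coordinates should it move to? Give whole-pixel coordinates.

x = 1833 px, y = 1819 px

Third lines: x ∈ {1833, 3666}, y ∈ {1819, 3638}.
1377 is closer to x = 1833; 2089 is closer to y = 1819.
So the nearest intersection is the upper-left power point.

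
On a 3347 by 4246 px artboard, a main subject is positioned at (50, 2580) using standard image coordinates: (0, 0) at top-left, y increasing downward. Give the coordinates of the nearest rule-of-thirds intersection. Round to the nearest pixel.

Third lines: x ∈ {1116, 2231}, y ∈ {1415, 2831}.
50 is closer to x = 1116; 2580 is closer to y = 2831.
So the nearest intersection is the lower-left power point.

(1116, 2831)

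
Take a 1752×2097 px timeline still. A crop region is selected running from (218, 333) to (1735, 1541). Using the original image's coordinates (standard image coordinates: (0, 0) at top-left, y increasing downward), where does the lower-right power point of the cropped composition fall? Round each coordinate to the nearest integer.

(1229, 1138)

Crop width = 1735 − 218 = 1517 px; one third is 505.67 px.
Crop height = 1541 − 333 = 1208 px; one third is 402.67 px.
The lower-right point is two-thirds across and two-thirds down within the crop:
x = 218 + 2 × 505.67 ≈ 1229; y = 333 + 2 × 402.67 ≈ 1138.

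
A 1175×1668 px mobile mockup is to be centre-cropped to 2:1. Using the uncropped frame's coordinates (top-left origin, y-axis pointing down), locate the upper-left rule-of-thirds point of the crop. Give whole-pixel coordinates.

1175/1668 < 2/1, so the 2:1 crop keeps the full width 1175 and trims height to 1175 × 1/2 = 587.50 px.
Top offset = (1668 − 587.50)/2 = 540.25 px; left offset = 0.
Upper-left is one-third across and one-third down within the crop:
x = 0.00 + 1 × 1175.00/3 ≈ 392; y = 540.25 + 1 × 587.50/3 ≈ 736.

(392, 736)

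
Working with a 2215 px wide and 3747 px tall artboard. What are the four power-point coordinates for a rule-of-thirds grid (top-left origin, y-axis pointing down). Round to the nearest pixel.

One third of 2215 is 738.33; one third of 3747 is 1249.
Vertical third lines at x = 738 and x = 1477; horizontal third lines at y = 1249 and y = 2498.

(738, 1249), (1477, 1249), (738, 2498), (1477, 2498)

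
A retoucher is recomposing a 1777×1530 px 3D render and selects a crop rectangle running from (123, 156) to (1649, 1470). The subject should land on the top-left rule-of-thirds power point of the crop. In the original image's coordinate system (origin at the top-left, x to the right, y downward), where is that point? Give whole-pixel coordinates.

x = 632 px, y = 594 px

Crop width = 1649 − 123 = 1526 px; one third is 508.67 px.
Crop height = 1470 − 156 = 1314 px; one third is 438.00 px.
The top-left point is one-third across and one-third down within the crop:
x = 123 + 1 × 508.67 ≈ 632; y = 156 + 1 × 438.00 ≈ 594.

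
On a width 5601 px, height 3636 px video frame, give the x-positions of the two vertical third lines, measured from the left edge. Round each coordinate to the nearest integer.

1867 px and 3734 px

5601 / 3 = 1867, so the vertical lines sit at one and two thirds of 5601.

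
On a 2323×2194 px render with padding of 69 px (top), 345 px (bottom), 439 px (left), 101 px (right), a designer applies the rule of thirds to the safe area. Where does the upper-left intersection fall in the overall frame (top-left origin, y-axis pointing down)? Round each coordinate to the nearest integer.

Content width = 2323 − 439 − 101 = 1783 px; content height = 2194 − 69 − 345 = 1780 px.
Upper-left is one-third across and one-third down within the safe area.
x = 439 + 1 × 1783/3 = 439 + 594.33 ≈ 1033
y = 69 + 1 × 1780/3 = 69 + 593.33 ≈ 662

x = 1033 px, y = 662 px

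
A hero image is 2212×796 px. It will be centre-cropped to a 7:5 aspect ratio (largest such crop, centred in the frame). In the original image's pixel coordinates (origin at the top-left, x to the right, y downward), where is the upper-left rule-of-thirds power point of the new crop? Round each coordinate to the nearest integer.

2212/796 > 7/5, so the 7:5 crop keeps the full height 796 and trims width to 796 × 7/5 = 1114.40 px.
Left offset = (2212 − 1114.40)/2 = 548.80 px; top offset = 0.
Upper-left is one-third across and one-third down within the crop:
x = 548.80 + 1 × 1114.40/3 ≈ 920; y = 0.00 + 1 × 796.00/3 ≈ 265.

x = 920 px, y = 265 px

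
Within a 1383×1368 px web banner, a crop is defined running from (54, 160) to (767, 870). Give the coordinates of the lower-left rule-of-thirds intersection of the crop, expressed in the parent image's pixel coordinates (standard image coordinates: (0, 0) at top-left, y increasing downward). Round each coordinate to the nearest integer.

Crop width = 767 − 54 = 713 px; one third is 237.67 px.
Crop height = 870 − 160 = 710 px; one third is 236.67 px.
The lower-left point is one-third across and two-thirds down within the crop:
x = 54 + 1 × 237.67 ≈ 292; y = 160 + 2 × 236.67 ≈ 633.

(292, 633)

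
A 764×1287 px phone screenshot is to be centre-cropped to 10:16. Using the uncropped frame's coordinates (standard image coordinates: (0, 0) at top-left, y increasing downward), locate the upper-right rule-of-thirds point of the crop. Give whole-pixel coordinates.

(509, 440)

764/1287 < 10/16, so the 10:16 crop keeps the full width 764 and trims height to 764 × 16/10 = 1222.40 px.
Top offset = (1287 − 1222.40)/2 = 32.30 px; left offset = 0.
Upper-right is two-thirds across and one-third down within the crop:
x = 0.00 + 2 × 764.00/3 ≈ 509; y = 32.30 + 1 × 1222.40/3 ≈ 440.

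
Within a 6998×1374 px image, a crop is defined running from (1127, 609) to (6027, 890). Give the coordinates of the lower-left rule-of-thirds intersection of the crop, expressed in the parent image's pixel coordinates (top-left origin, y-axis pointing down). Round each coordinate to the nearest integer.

x = 2760 px, y = 796 px

Crop width = 6027 − 1127 = 4900 px; one third is 1633.33 px.
Crop height = 890 − 609 = 281 px; one third is 93.67 px.
The lower-left point is one-third across and two-thirds down within the crop:
x = 1127 + 1 × 1633.33 ≈ 2760; y = 609 + 2 × 93.67 ≈ 796.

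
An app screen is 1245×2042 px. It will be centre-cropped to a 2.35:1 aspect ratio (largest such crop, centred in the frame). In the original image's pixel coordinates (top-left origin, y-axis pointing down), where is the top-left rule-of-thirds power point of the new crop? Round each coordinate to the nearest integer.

(415, 933)

1245/2042 < 2.35/1, so the 2.35:1 crop keeps the full width 1245 and trims height to 1245 × 1/2.35 = 529.79 px.
Top offset = (2042 − 529.79)/2 = 756.11 px; left offset = 0.
Top-left is one-third across and one-third down within the crop:
x = 0.00 + 1 × 1245.00/3 ≈ 415; y = 756.11 + 1 × 529.79/3 ≈ 933.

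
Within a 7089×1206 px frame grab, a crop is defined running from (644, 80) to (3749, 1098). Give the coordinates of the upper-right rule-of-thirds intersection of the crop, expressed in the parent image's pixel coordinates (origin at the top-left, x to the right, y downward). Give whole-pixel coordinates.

Crop width = 3749 − 644 = 3105 px; one third is 1035.00 px.
Crop height = 1098 − 80 = 1018 px; one third is 339.33 px.
The upper-right point is two-thirds across and one-third down within the crop:
x = 644 + 2 × 1035.00 ≈ 2714; y = 80 + 1 × 339.33 ≈ 419.

(2714, 419)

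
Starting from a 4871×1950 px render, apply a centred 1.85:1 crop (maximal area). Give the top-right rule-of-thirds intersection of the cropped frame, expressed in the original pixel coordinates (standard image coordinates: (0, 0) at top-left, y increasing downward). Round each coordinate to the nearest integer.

(3037, 650)

4871/1950 > 1.85/1, so the 1.85:1 crop keeps the full height 1950 and trims width to 1950 × 1.85/1 = 3607.50 px.
Left offset = (4871 − 3607.50)/2 = 631.75 px; top offset = 0.
Top-right is two-thirds across and one-third down within the crop:
x = 631.75 + 2 × 3607.50/3 ≈ 3037; y = 0.00 + 1 × 1950.00/3 ≈ 650.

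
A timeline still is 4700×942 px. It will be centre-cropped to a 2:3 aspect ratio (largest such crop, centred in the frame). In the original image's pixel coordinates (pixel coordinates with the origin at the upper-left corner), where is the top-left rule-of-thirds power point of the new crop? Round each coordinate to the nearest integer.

4700/942 > 2/3, so the 2:3 crop keeps the full height 942 and trims width to 942 × 2/3 = 628.00 px.
Left offset = (4700 − 628.00)/2 = 2036.00 px; top offset = 0.
Top-left is one-third across and one-third down within the crop:
x = 2036.00 + 1 × 628.00/3 ≈ 2245; y = 0.00 + 1 × 942.00/3 ≈ 314.

x = 2245 px, y = 314 px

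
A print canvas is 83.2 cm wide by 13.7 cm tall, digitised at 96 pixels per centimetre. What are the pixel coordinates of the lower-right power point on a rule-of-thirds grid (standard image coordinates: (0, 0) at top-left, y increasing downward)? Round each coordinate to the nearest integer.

In pixels the canvas is 83.2 × 96 = 7987.2 wide and 13.7 × 96 = 1315.2 tall.
The lower-right point is two-thirds across and two-thirds down:
x = 2 × 7987.2/3 ≈ 5325; y = 2 × 1315.2/3 ≈ 877.

x = 5325 px, y = 877 px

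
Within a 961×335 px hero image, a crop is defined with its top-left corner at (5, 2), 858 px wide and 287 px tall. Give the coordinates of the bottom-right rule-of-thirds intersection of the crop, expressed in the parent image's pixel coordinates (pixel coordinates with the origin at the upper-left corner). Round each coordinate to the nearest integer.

One third of the crop width 858 is 286.00 px.
One third of the crop height 287 is 95.67 px.
The bottom-right point is two-thirds across and two-thirds down within the crop:
x = 5 + 2 × 286.00 ≈ 577; y = 2 + 2 × 95.67 ≈ 193.

(577, 193)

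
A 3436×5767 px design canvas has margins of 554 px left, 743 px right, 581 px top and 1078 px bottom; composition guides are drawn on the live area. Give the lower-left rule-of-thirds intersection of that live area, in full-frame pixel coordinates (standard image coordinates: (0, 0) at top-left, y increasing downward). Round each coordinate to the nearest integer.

Content width = 3436 − 554 − 743 = 2139 px; content height = 5767 − 581 − 1078 = 4108 px.
Lower-left is one-third across and two-thirds down within the live area.
x = 554 + 1 × 2139/3 = 554 + 713.00 ≈ 1267
y = 581 + 2 × 4108/3 = 581 + 2738.67 ≈ 3320

x = 1267 px, y = 3320 px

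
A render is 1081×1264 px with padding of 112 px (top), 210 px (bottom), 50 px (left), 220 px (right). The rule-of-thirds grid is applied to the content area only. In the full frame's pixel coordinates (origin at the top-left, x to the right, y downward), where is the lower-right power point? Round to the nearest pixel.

Content width = 1081 − 50 − 220 = 811 px; content height = 1264 − 112 − 210 = 942 px.
Lower-right is two-thirds across and two-thirds down within the content area.
x = 50 + 2 × 811/3 = 50 + 540.67 ≈ 591
y = 112 + 2 × 942/3 = 112 + 628.00 ≈ 740

(591, 740)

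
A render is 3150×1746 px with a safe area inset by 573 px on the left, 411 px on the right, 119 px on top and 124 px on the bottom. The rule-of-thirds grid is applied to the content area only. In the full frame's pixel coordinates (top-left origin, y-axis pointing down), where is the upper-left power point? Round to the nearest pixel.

x = 1295 px, y = 620 px

Content width = 3150 − 573 − 411 = 2166 px; content height = 1746 − 119 − 124 = 1503 px.
Upper-left is one-third across and one-third down within the content area.
x = 573 + 1 × 2166/3 = 573 + 722.00 ≈ 1295
y = 119 + 1 × 1503/3 = 119 + 501.00 ≈ 620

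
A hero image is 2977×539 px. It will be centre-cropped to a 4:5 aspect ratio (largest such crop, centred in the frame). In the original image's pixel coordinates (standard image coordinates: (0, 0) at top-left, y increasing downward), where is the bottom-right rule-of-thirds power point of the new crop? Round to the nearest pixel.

2977/539 > 4/5, so the 4:5 crop keeps the full height 539 and trims width to 539 × 4/5 = 431.20 px.
Left offset = (2977 − 431.20)/2 = 1272.90 px; top offset = 0.
Bottom-right is two-thirds across and two-thirds down within the crop:
x = 1272.90 + 2 × 431.20/3 ≈ 1560; y = 0.00 + 2 × 539.00/3 ≈ 359.

(1560, 359)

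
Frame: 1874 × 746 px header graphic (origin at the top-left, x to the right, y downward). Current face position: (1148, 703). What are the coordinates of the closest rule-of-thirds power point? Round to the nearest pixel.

Third lines: x ∈ {625, 1249}, y ∈ {249, 497}.
1148 is closer to x = 1249; 703 is closer to y = 497.
So the nearest intersection is the lower-right power point.

x = 1249 px, y = 497 px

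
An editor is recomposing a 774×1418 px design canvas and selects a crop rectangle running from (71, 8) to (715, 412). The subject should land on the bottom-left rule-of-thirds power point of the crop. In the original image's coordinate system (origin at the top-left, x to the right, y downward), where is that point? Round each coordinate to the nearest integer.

Crop width = 715 − 71 = 644 px; one third is 214.67 px.
Crop height = 412 − 8 = 404 px; one third is 134.67 px.
The bottom-left point is one-third across and two-thirds down within the crop:
x = 71 + 1 × 214.67 ≈ 286; y = 8 + 2 × 134.67 ≈ 277.

x = 286 px, y = 277 px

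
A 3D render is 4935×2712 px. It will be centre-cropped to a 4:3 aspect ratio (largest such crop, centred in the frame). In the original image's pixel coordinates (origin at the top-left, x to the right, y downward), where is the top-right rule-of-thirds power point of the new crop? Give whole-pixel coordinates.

x = 3070 px, y = 904 px

4935/2712 > 4/3, so the 4:3 crop keeps the full height 2712 and trims width to 2712 × 4/3 = 3616.00 px.
Left offset = (4935 − 3616.00)/2 = 659.50 px; top offset = 0.
Top-right is two-thirds across and one-third down within the crop:
x = 659.50 + 2 × 3616.00/3 ≈ 3070; y = 0.00 + 1 × 2712.00/3 ≈ 904.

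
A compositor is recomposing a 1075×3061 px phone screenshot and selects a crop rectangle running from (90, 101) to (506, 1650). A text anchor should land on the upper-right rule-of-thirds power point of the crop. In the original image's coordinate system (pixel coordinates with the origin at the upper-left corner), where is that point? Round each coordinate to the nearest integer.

Crop width = 506 − 90 = 416 px; one third is 138.67 px.
Crop height = 1650 − 101 = 1549 px; one third is 516.33 px.
The upper-right point is two-thirds across and one-third down within the crop:
x = 90 + 2 × 138.67 ≈ 367; y = 101 + 1 × 516.33 ≈ 617.

(367, 617)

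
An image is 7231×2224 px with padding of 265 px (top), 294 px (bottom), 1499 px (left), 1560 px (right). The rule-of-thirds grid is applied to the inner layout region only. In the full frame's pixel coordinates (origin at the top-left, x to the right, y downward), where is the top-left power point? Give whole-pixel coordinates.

Content width = 7231 − 1499 − 1560 = 4172 px; content height = 2224 − 265 − 294 = 1665 px.
Top-left is one-third across and one-third down within the inner layout region.
x = 1499 + 1 × 4172/3 = 1499 + 1390.67 ≈ 2890
y = 265 + 1 × 1665/3 = 265 + 555.00 ≈ 820

(2890, 820)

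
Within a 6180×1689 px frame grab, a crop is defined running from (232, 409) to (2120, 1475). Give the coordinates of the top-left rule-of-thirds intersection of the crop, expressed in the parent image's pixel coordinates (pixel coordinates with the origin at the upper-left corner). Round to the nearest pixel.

(861, 764)

Crop width = 2120 − 232 = 1888 px; one third is 629.33 px.
Crop height = 1475 − 409 = 1066 px; one third is 355.33 px.
The top-left point is one-third across and one-third down within the crop:
x = 232 + 1 × 629.33 ≈ 861; y = 409 + 1 × 355.33 ≈ 764.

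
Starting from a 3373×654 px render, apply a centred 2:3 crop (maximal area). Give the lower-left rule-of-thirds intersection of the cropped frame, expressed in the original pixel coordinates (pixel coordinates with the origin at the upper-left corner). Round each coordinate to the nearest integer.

(1614, 436)

3373/654 > 2/3, so the 2:3 crop keeps the full height 654 and trims width to 654 × 2/3 = 436.00 px.
Left offset = (3373 − 436.00)/2 = 1468.50 px; top offset = 0.
Lower-left is one-third across and two-thirds down within the crop:
x = 1468.50 + 1 × 436.00/3 ≈ 1614; y = 0.00 + 2 × 654.00/3 ≈ 436.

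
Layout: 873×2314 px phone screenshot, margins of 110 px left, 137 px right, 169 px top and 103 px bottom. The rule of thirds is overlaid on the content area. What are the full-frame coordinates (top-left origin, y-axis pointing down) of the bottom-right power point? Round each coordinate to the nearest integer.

x = 527 px, y = 1530 px

Content width = 873 − 110 − 137 = 626 px; content height = 2314 − 169 − 103 = 2042 px.
Bottom-right is two-thirds across and two-thirds down within the content area.
x = 110 + 2 × 626/3 = 110 + 417.33 ≈ 527
y = 169 + 2 × 2042/3 = 169 + 1361.33 ≈ 1530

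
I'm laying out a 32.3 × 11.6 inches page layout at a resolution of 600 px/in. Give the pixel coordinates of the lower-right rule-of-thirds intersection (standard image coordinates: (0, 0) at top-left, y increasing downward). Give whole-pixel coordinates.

x = 12920 px, y = 4640 px

In pixels the canvas is 32.3 × 600 = 19380 wide and 11.6 × 600 = 6960 tall.
The lower-right point is two-thirds across and two-thirds down:
x = 2 × 19380/3 ≈ 12920; y = 2 × 6960/3 ≈ 4640.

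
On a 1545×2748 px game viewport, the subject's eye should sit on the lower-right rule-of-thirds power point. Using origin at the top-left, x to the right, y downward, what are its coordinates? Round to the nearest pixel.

The lower-right point sits two-thirds of the way across and two-thirds of the way down.
x = 2 × 1545/3 ≈ 1030; y = 2 × 2748/3 ≈ 1832.

x = 1030 px, y = 1832 px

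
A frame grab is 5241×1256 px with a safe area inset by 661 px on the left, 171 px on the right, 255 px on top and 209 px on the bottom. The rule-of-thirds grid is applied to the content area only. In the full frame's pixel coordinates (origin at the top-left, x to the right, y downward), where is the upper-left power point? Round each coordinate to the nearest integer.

Content width = 5241 − 661 − 171 = 4409 px; content height = 1256 − 255 − 209 = 792 px.
Upper-left is one-third across and one-third down within the content area.
x = 661 + 1 × 4409/3 = 661 + 1469.67 ≈ 2131
y = 255 + 1 × 792/3 = 255 + 264.00 ≈ 519

(2131, 519)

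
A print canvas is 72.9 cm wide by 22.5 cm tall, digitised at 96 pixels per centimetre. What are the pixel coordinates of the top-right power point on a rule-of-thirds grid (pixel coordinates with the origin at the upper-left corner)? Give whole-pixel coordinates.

In pixels the canvas is 72.9 × 96 = 6998.4 wide and 22.5 × 96 = 2160 tall.
The top-right point is two-thirds across and one-third down:
x = 2 × 6998.4/3 ≈ 4666; y = 1 × 2160/3 ≈ 720.

(4666, 720)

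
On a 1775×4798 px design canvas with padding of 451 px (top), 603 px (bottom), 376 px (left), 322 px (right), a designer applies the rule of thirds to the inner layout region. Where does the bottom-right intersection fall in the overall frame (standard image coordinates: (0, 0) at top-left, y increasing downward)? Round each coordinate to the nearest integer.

(1094, 2947)

Content width = 1775 − 376 − 322 = 1077 px; content height = 4798 − 451 − 603 = 3744 px.
Bottom-right is two-thirds across and two-thirds down within the inner layout region.
x = 376 + 2 × 1077/3 = 376 + 718.00 ≈ 1094
y = 451 + 2 × 3744/3 = 451 + 2496.00 ≈ 2947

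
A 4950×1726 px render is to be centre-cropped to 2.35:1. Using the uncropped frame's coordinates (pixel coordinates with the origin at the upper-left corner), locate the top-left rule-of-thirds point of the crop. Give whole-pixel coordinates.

x = 1799 px, y = 575 px

4950/1726 > 2.35/1, so the 2.35:1 crop keeps the full height 1726 and trims width to 1726 × 2.35/1 = 4056.10 px.
Left offset = (4950 − 4056.10)/2 = 446.95 px; top offset = 0.
Top-left is one-third across and one-third down within the crop:
x = 446.95 + 1 × 4056.10/3 ≈ 1799; y = 0.00 + 1 × 1726.00/3 ≈ 575.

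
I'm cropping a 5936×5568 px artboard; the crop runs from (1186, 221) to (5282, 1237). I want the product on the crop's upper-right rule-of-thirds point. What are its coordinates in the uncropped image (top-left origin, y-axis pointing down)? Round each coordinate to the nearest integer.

Crop width = 5282 − 1186 = 4096 px; one third is 1365.33 px.
Crop height = 1237 − 221 = 1016 px; one third is 338.67 px.
The upper-right point is two-thirds across and one-third down within the crop:
x = 1186 + 2 × 1365.33 ≈ 3917; y = 221 + 1 × 338.67 ≈ 560.

(3917, 560)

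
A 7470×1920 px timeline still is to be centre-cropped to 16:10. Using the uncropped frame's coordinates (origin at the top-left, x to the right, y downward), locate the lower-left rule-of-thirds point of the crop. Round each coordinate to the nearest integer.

(3223, 1280)

7470/1920 > 16/10, so the 16:10 crop keeps the full height 1920 and trims width to 1920 × 16/10 = 3072.00 px.
Left offset = (7470 − 3072.00)/2 = 2199.00 px; top offset = 0.
Lower-left is one-third across and two-thirds down within the crop:
x = 2199.00 + 1 × 3072.00/3 ≈ 3223; y = 0.00 + 2 × 1920.00/3 ≈ 1280.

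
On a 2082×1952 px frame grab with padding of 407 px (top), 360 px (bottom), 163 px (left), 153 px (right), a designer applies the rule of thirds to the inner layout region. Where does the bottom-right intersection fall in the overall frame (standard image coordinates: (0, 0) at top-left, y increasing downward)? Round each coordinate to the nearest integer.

x = 1340 px, y = 1197 px

Content width = 2082 − 163 − 153 = 1766 px; content height = 1952 − 407 − 360 = 1185 px.
Bottom-right is two-thirds across and two-thirds down within the inner layout region.
x = 163 + 2 × 1766/3 = 163 + 1177.33 ≈ 1340
y = 407 + 2 × 1185/3 = 407 + 790.00 ≈ 1197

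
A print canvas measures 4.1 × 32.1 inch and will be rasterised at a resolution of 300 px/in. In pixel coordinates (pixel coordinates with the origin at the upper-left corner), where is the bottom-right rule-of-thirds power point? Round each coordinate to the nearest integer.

x = 820 px, y = 6420 px

In pixels the canvas is 4.1 × 300 = 1230 wide and 32.1 × 300 = 9630 tall.
The bottom-right point is two-thirds across and two-thirds down:
x = 2 × 1230/3 ≈ 820; y = 2 × 9630/3 ≈ 6420.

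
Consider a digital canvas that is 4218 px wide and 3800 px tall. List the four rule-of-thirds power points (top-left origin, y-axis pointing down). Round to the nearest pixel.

(1406, 1267), (2812, 1267), (1406, 2533), (2812, 2533)

One third of 4218 is 1406; one third of 3800 is 1266.67.
Vertical third lines at x = 1406 and x = 2812; horizontal third lines at y = 1267 and y = 2533.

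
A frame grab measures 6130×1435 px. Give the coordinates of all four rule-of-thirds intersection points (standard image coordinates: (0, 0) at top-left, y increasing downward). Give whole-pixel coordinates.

(2043, 478), (4087, 478), (2043, 957), (4087, 957)

One third of 6130 is 2043.33; one third of 1435 is 478.33.
Vertical third lines at x = 2043 and x = 4087; horizontal third lines at y = 478 and y = 957.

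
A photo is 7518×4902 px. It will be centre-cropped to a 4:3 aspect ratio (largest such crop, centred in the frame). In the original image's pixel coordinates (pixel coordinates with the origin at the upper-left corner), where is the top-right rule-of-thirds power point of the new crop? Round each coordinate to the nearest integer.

7518/4902 > 4/3, so the 4:3 crop keeps the full height 4902 and trims width to 4902 × 4/3 = 6536.00 px.
Left offset = (7518 − 6536.00)/2 = 491.00 px; top offset = 0.
Top-right is two-thirds across and one-third down within the crop:
x = 491.00 + 2 × 6536.00/3 ≈ 4848; y = 0.00 + 1 × 4902.00/3 ≈ 1634.

(4848, 1634)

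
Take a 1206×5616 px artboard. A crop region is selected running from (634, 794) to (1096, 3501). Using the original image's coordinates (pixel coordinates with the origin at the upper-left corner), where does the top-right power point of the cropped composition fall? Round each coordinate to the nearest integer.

Crop width = 1096 − 634 = 462 px; one third is 154.00 px.
Crop height = 3501 − 794 = 2707 px; one third is 902.33 px.
The top-right point is two-thirds across and one-third down within the crop:
x = 634 + 2 × 154.00 ≈ 942; y = 794 + 1 × 902.33 ≈ 1696.

(942, 1696)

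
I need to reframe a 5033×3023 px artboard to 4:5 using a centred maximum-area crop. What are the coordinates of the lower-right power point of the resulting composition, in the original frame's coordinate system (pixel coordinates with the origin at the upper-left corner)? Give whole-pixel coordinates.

5033/3023 > 4/5, so the 4:5 crop keeps the full height 3023 and trims width to 3023 × 4/5 = 2418.40 px.
Left offset = (5033 − 2418.40)/2 = 1307.30 px; top offset = 0.
Lower-right is two-thirds across and two-thirds down within the crop:
x = 1307.30 + 2 × 2418.40/3 ≈ 2920; y = 0.00 + 2 × 3023.00/3 ≈ 2015.

x = 2920 px, y = 2015 px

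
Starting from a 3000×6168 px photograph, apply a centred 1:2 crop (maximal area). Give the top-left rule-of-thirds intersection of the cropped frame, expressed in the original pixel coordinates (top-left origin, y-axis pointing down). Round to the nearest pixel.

x = 1000 px, y = 2084 px

3000/6168 < 1/2, so the 1:2 crop keeps the full width 3000 and trims height to 3000 × 2/1 = 6000.00 px.
Top offset = (6168 − 6000.00)/2 = 84.00 px; left offset = 0.
Top-left is one-third across and one-third down within the crop:
x = 0.00 + 1 × 3000.00/3 ≈ 1000; y = 84.00 + 1 × 6000.00/3 ≈ 2084.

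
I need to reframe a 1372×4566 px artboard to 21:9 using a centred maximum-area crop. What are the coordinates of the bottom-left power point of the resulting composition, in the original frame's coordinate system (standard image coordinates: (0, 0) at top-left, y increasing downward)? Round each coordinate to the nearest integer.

1372/4566 < 21/9, so the 21:9 crop keeps the full width 1372 and trims height to 1372 × 9/21 = 588.00 px.
Top offset = (4566 − 588.00)/2 = 1989.00 px; left offset = 0.
Bottom-left is one-third across and two-thirds down within the crop:
x = 0.00 + 1 × 1372.00/3 ≈ 457; y = 1989.00 + 2 × 588.00/3 ≈ 2381.

x = 457 px, y = 2381 px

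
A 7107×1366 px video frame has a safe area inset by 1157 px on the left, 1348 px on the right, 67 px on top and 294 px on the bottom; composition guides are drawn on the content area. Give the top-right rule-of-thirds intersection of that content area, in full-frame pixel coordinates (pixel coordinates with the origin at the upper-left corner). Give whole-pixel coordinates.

(4225, 402)

Content width = 7107 − 1157 − 1348 = 4602 px; content height = 1366 − 67 − 294 = 1005 px.
Top-right is two-thirds across and one-third down within the content area.
x = 1157 + 2 × 4602/3 = 1157 + 3068.00 ≈ 4225
y = 67 + 1 × 1005/3 = 67 + 335.00 ≈ 402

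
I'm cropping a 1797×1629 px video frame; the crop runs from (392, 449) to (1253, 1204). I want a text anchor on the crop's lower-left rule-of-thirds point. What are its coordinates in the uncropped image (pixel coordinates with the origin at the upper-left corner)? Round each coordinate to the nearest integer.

x = 679 px, y = 952 px

Crop width = 1253 − 392 = 861 px; one third is 287.00 px.
Crop height = 1204 − 449 = 755 px; one third is 251.67 px.
The lower-left point is one-third across and two-thirds down within the crop:
x = 392 + 1 × 287.00 ≈ 679; y = 449 + 2 × 251.67 ≈ 952.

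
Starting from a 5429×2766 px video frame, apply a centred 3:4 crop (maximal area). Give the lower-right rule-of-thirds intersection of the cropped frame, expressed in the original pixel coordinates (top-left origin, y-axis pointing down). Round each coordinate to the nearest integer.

x = 3060 px, y = 1844 px

5429/2766 > 3/4, so the 3:4 crop keeps the full height 2766 and trims width to 2766 × 3/4 = 2074.50 px.
Left offset = (5429 − 2074.50)/2 = 1677.25 px; top offset = 0.
Lower-right is two-thirds across and two-thirds down within the crop:
x = 1677.25 + 2 × 2074.50/3 ≈ 3060; y = 0.00 + 2 × 2766.00/3 ≈ 1844.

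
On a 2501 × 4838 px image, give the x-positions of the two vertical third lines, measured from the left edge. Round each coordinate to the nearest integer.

2501 / 3 = 833.67, so the vertical lines sit at one and two thirds of 2501.

x = 834 px and x = 1667 px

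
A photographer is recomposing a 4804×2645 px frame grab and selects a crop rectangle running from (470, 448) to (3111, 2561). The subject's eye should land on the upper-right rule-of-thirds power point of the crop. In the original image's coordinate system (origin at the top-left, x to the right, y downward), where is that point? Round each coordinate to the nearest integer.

Crop width = 3111 − 470 = 2641 px; one third is 880.33 px.
Crop height = 2561 − 448 = 2113 px; one third is 704.33 px.
The upper-right point is two-thirds across and one-third down within the crop:
x = 470 + 2 × 880.33 ≈ 2231; y = 448 + 1 × 704.33 ≈ 1152.

x = 2231 px, y = 1152 px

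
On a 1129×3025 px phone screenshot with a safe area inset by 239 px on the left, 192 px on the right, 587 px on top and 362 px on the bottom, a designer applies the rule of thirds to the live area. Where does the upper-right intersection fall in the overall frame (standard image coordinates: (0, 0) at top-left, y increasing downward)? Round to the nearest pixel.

(704, 1279)

Content width = 1129 − 239 − 192 = 698 px; content height = 3025 − 587 − 362 = 2076 px.
Upper-right is two-thirds across and one-third down within the live area.
x = 239 + 2 × 698/3 = 239 + 465.33 ≈ 704
y = 587 + 1 × 2076/3 = 587 + 692.00 ≈ 1279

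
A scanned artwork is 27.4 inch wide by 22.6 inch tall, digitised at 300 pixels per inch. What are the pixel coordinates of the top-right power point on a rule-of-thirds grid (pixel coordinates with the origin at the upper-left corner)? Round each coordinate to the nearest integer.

In pixels the canvas is 27.4 × 300 = 8220 wide and 22.6 × 300 = 6780 tall.
The top-right point is two-thirds across and one-third down:
x = 2 × 8220/3 ≈ 5480; y = 1 × 6780/3 ≈ 2260.

(5480, 2260)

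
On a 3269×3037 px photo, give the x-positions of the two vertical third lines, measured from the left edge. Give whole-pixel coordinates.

3269 / 3 = 1089.67, so the vertical lines sit at one and two thirds of 3269.

1090 px and 2179 px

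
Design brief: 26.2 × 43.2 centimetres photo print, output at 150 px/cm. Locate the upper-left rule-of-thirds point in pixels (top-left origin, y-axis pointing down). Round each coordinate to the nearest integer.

In pixels the canvas is 26.2 × 150 = 3930 wide and 43.2 × 150 = 6480 tall.
The upper-left point is one-third across and one-third down:
x = 1 × 3930/3 ≈ 1310; y = 1 × 6480/3 ≈ 2160.

x = 1310 px, y = 2160 px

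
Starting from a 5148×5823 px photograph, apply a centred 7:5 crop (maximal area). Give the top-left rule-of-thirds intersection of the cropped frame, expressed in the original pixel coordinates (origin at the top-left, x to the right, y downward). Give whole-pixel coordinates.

x = 1716 px, y = 2299 px

5148/5823 < 7/5, so the 7:5 crop keeps the full width 5148 and trims height to 5148 × 5/7 = 3677.14 px.
Top offset = (5823 − 3677.14)/2 = 1072.93 px; left offset = 0.
Top-left is one-third across and one-third down within the crop:
x = 0.00 + 1 × 5148.00/3 ≈ 1716; y = 1072.93 + 1 × 3677.14/3 ≈ 2299.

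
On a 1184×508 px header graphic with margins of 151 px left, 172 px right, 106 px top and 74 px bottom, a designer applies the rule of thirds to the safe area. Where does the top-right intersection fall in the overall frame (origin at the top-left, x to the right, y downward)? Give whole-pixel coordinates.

(725, 215)

Content width = 1184 − 151 − 172 = 861 px; content height = 508 − 106 − 74 = 328 px.
Top-right is two-thirds across and one-third down within the safe area.
x = 151 + 2 × 861/3 = 151 + 574.00 ≈ 725
y = 106 + 1 × 328/3 = 106 + 109.33 ≈ 215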